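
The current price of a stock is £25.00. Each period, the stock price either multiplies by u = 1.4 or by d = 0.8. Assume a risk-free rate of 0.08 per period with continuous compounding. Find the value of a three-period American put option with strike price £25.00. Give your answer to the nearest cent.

Risk-neutral probability p = (e^0.08 − 0.8)/(1.4 − 0.8) = 0.2833/0.6000 = 0.4721
Terminal stock prices: S_uuu = 68.6, S_uud = 39.2, S_udd = 22.4, S_ddd = 12.8
Terminal payoffs (K − S): max(-43.6, 0) = 0, max(-14.2, 0) = 0, max(2.6, 0) = 2.6, max(12.2, 0) = 12.2
Node uu (S = 49): continuation = e^(−0.08)·[0.4721·0.0000 + 0.5279·0.0000] = 0.0000; exercise value = 0.0000 ≤ continuation, so V_uu = 0.0000
Node ud (S = 28): continuation = e^(−0.08)·[0.4721·0.0000 + 0.5279·2.6000] = 1.2669; exercise value = 0.0000 ≤ continuation, so V_ud = 1.2669
Node dd (S = 16): continuation = e^(−0.08)·[0.4721·2.6000 + 0.5279·12.2000] = 7.0779; exercise value = 9.0000 > continuation, so V_dd = 9.0000 (exercise)
Node u (S = 35): continuation = e^(−0.08)·[0.4721·0.0000 + 0.5279·1.2669] = 0.6173; exercise value = 0.0000 ≤ continuation, so V_u = 0.6173
Node d (S = 20): continuation = e^(−0.08)·[0.4721·1.2669 + 0.5279·9.0000] = 4.9376; exercise value = 5.0000 > continuation, so V_d = 5.0000 (exercise)
Node 0 (S = 25): continuation = e^(−0.08)·[0.4721·0.6173 + 0.5279·5.0000] = 2.7054; exercise value = 0.0000 ≤ continuation, so V_0 = 2.7054

£2.71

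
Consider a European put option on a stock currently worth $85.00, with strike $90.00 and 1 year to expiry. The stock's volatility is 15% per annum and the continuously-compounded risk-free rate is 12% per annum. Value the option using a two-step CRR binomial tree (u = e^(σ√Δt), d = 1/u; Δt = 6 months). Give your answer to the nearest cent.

$2.64

CRR parameters: u = e^(σ√Δt) = e^(0.15·√0.5) = 1.1119, d = 1/u = 0.8994
Per-period rate: rΔt = 0.12·0.5 = 0.06, so R = e^0.06 = 1.0618
Risk-neutral probability p = (e^0.06 − 0.8994)/(1.1119 − 0.8994) = 0.1625/0.2125 = 0.7645
Terminal stock prices: S_uu = 105.1, S_ud = 85, S_dd = 68.75
Terminal payoffs (K − S): max(-15.09, 0) = 0, max(5, 0) = 5, max(21.25, 0) = 21.25
Node u (S = 94.51): V_u = e^(−0.06)·[0.7645·0.0000 + 0.2355·5.0000] = 1.1091
Node d (S = 76.45): V_d = e^(−0.06)·[0.7645·5.0000 + 0.2355·21.2471] = 8.3128
Node 0 (S = 85): V_0 = e^(−0.06)·[0.7645·1.1091 + 0.2355·8.3128] = 2.6424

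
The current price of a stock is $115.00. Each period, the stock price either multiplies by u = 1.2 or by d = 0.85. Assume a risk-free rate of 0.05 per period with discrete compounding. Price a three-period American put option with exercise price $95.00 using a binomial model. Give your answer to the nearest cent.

$1.98

Risk-neutral probability p = (1 + 0.05 − 0.85)/(1.2 − 0.85) = 0.2000/0.3500 = 0.5714
Terminal stock prices: S_uuu = 198.7, S_uud = 140.8, S_udd = 99.7, S_ddd = 70.62
Terminal payoffs (K − S): max(-103.7, 0) = 0, max(-45.76, 0) = 0, max(-4.705, 0) = 0, max(24.38, 0) = 24.38
Node uu (S = 165.6): continuation = 1/1.05·[0.5714·0.0000 + 0.4286·0.0000] = 0.0000; exercise value = 0.0000 ≤ continuation, so V_uu = 0.0000
Node ud (S = 117.3): continuation = 1/1.05·[0.5714·0.0000 + 0.4286·0.0000] = 0.0000; exercise value = 0.0000 ≤ continuation, so V_ud = 0.0000
Node dd (S = 83.09): continuation = 1/1.05·[0.5714·0.0000 + 0.4286·24.3756] = 9.9492; exercise value = 11.9125 > continuation, so V_dd = 11.9125 (exercise)
Node u (S = 138): continuation = 1/1.05·[0.5714·0.0000 + 0.4286·0.0000] = 0.0000; exercise value = 0.0000 ≤ continuation, so V_u = 0.0000
Node d (S = 97.75): continuation = 1/1.05·[0.5714·0.0000 + 0.4286·11.9125] = 4.8622; exercise value = 0.0000 ≤ continuation, so V_d = 4.8622
Node 0 (S = 115): continuation = 1/1.05·[0.5714·0.0000 + 0.4286·4.8622] = 1.9846; exercise value = 0.0000 ≤ continuation, so V_0 = 1.9846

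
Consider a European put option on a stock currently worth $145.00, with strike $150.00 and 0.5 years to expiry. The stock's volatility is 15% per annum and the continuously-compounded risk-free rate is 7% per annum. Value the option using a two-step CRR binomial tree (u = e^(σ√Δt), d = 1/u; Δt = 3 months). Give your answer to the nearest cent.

$6.24

CRR parameters: u = e^(σ√Δt) = e^(0.15·√0.25) = 1.0779, d = 1/u = 0.9277
Per-period rate: rΔt = 0.07·0.25 = 0.0175, so R = e^0.0175 = 1.0177
Risk-neutral probability p = (e^0.0175 − 0.9277)/(1.0779 − 0.9277) = 0.0899/0.1501 = 0.5988
Terminal stock prices: S_uu = 168.5, S_ud = 145, S_dd = 124.8
Terminal payoffs (K − S): max(-18.47, 0) = 0, max(5, 0) = 5, max(25.2, 0) = 25.2
Node u (S = 156.3): V_u = e^(−0.0175)·[0.5988·0.0000 + 0.4012·5.0000] = 1.9710
Node d (S = 134.5): V_d = e^(−0.0175)·[0.5988·5.0000 + 0.4012·25.1973] = 12.8750
Node 0 (S = 145): V_0 = e^(−0.0175)·[0.5988·1.9710 + 0.4012·12.8750] = 6.2352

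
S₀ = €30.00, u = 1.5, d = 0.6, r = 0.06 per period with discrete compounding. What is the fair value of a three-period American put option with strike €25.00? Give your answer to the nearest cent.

€4.83

Risk-neutral probability p = (1 + 0.06 − 0.6)/(1.5 − 0.6) = 0.4600/0.9000 = 0.5111
Terminal stock prices: S_uuu = 101.2, S_uud = 40.5, S_udd = 16.2, S_ddd = 6.48
Terminal payoffs (K − S): max(-76.25, 0) = 0, max(-15.5, 0) = 0, max(8.8, 0) = 8.8, max(18.52, 0) = 18.52
Node uu (S = 67.5): continuation = 1/1.06·[0.5111·0.0000 + 0.4889·0.0000] = 0.0000; exercise value = 0.0000 ≤ continuation, so V_uu = 0.0000
Node ud (S = 27): continuation = 1/1.06·[0.5111·0.0000 + 0.4889·8.8000] = 4.0587; exercise value = 0.0000 ≤ continuation, so V_ud = 4.0587
Node dd (S = 10.8): continuation = 1/1.06·[0.5111·8.8000 + 0.4889·18.5200] = 12.7849; exercise value = 14.2000 > continuation, so V_dd = 14.2000 (exercise)
Node u (S = 45): continuation = 1/1.06·[0.5111·0.0000 + 0.4889·4.0587] = 1.8719; exercise value = 0.0000 ≤ continuation, so V_u = 1.8719
Node d (S = 18): continuation = 1/1.06·[0.5111·4.0587 + 0.4889·14.2000] = 8.5063; exercise value = 7.0000 ≤ continuation, so V_d = 8.5063
Node 0 (S = 30): continuation = 1/1.06·[0.5111·1.8719 + 0.4889·8.5063] = 4.8258; exercise value = 0.0000 ≤ continuation, so V_0 = 4.8258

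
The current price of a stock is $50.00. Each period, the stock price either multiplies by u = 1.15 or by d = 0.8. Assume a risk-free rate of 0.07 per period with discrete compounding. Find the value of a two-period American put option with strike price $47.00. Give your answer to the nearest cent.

Risk-neutral probability p = (1 + 0.07 − 0.8)/(1.15 − 0.8) = 0.2700/0.3500 = 0.7714
Terminal stock prices: S_uu = 66.12, S_ud = 46, S_dd = 32
Terminal payoffs (K − S): max(-19.12, 0) = 0, max(1, 0) = 1, max(15, 0) = 15
Node u (S = 57.5): continuation = 1/1.07·[0.7714·0.0000 + 0.2286·1.0000] = 0.2136; exercise value = 0.0000 ≤ continuation, so V_u = 0.2136
Node d (S = 40): continuation = 1/1.07·[0.7714·1.0000 + 0.2286·15.0000] = 3.9252; exercise value = 7.0000 > continuation, so V_d = 7.0000 (exercise)
Node 0 (S = 50): continuation = 1/1.07·[0.7714·0.2136 + 0.2286·7.0000] = 1.6493; exercise value = 0.0000 ≤ continuation, so V_0 = 1.6493

$1.65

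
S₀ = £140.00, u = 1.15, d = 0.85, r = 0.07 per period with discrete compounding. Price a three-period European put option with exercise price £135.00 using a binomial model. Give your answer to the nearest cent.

Risk-neutral probability p = (1 + 0.07 − 0.85)/(1.15 − 0.85) = 0.2200/0.3000 = 0.7333
Terminal stock prices: S_uuu = 212.9, S_uud = 157.4, S_udd = 116.3, S_ddd = 85.98
Terminal payoffs (K − S): max(-77.92, 0) = 0, max(-22.38, 0) = 0, max(18.68, 0) = 18.68, max(49.02, 0) = 49.02
Node uu (S = 185.1): V_uu = 1/1.07·[0.7333·0.0000 + 0.2667·0.0000] = 0.0000
Node ud (S = 136.8): V_ud = 1/1.07·[0.7333·0.0000 + 0.2667·18.6775] = 4.6548
Node dd (S = 101.1): V_dd = 1/1.07·[0.7333·18.6775 + 0.2667·49.0225] = 25.0182
Node u (S = 161): V_u = 1/1.07·[0.7333·0.0000 + 0.2667·4.6548] = 1.1601
Node d (S = 119): V_d = 1/1.07·[0.7333·4.6548 + 0.2667·25.0182] = 9.4253
Node 0 (S = 140): V_0 = 1/1.07·[0.7333·1.1601 + 0.2667·9.4253] = 3.1441

£3.14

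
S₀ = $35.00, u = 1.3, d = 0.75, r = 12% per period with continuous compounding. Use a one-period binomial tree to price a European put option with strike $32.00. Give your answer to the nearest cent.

Risk-neutral probability p = (e^0.12 − 0.75)/(1.3 − 0.75) = 0.3775/0.5500 = 0.6864
Terminal stock prices: S_u = 45.5, S_d = 26.25
Terminal payoffs (K − S): max(-13.5, 0) = 0, max(5.75, 0) = 5.75
Node 0 (S = 35): V_0 = e^(−0.12)·[0.6864·0.0000 + 0.3136·5.7500] = 1.5995

$1.60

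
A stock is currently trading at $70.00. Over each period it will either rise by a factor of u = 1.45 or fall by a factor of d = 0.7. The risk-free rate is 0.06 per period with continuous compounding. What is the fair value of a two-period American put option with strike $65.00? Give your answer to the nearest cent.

Risk-neutral probability p = (e^0.06 − 0.7)/(1.45 − 0.7) = 0.3618/0.7500 = 0.4824
Terminal stock prices: S_uu = 147.2, S_ud = 71.05, S_dd = 34.3
Terminal payoffs (K − S): max(-82.18, 0) = 0, max(-6.05, 0) = 0, max(30.7, 0) = 30.7
Node u (S = 101.5): continuation = e^(−0.06)·[0.4824·0.0000 + 0.5176·0.0000] = 0.0000; exercise value = 0.0000 ≤ continuation, so V_u = 0.0000
Node d (S = 49): continuation = e^(−0.06)·[0.4824·0.0000 + 0.5176·30.7000] = 14.9635; exercise value = 16.0000 > continuation, so V_d = 16.0000 (exercise)
Node 0 (S = 70): continuation = e^(−0.06)·[0.4824·0.0000 + 0.5176·16.0000] = 7.7986; exercise value = 0.0000 ≤ continuation, so V_0 = 7.7986

$7.80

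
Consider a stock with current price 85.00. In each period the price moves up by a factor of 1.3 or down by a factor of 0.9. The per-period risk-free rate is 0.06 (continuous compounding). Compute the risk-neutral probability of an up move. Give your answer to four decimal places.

Risk-neutral probability p = (e^0.06 − 0.9)/(1.3 − 0.9) = 0.1618/0.4000 = 0.4046

p = 0.4046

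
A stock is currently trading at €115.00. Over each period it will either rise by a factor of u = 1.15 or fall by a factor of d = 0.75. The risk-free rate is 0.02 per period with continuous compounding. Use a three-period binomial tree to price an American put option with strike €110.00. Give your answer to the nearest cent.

€9.94

Risk-neutral probability p = (e^0.02 − 0.75)/(1.15 − 0.75) = 0.2702/0.4000 = 0.6755
Terminal stock prices: S_uuu = 174.9, S_uud = 114.1, S_udd = 74.39, S_ddd = 48.52
Terminal payoffs (K − S): max(-64.9, 0) = 0, max(-4.066, 0) = 0, max(35.61, 0) = 35.61, max(61.48, 0) = 61.48
Node uu (S = 152.1): continuation = e^(−0.02)·[0.6755·0.0000 + 0.3245·0.0000] = 0.0000; exercise value = 0.0000 ≤ continuation, so V_uu = 0.0000
Node ud (S = 99.19): continuation = e^(−0.02)·[0.6755·0.0000 + 0.3245·35.6094] = 11.3263; exercise value = 10.8125 ≤ continuation, so V_ud = 11.3263
Node dd (S = 64.69): continuation = e^(−0.02)·[0.6755·35.6094 + 0.3245·61.4844] = 43.1344; exercise value = 45.3125 > continuation, so V_dd = 45.3125 (exercise)
Node u (S = 132.2): continuation = e^(−0.02)·[0.6755·0.0000 + 0.3245·11.3263] = 3.6026; exercise value = 0.0000 ≤ continuation, so V_u = 3.6026
Node d (S = 86.25): continuation = e^(−0.02)·[0.6755·11.3263 + 0.3245·45.3125] = 21.9121; exercise value = 23.7500 > continuation, so V_d = 23.7500 (exercise)
Node 0 (S = 115): continuation = e^(−0.02)·[0.6755·3.6026 + 0.3245·23.7500] = 9.9396; exercise value = 0.0000 ≤ continuation, so V_0 = 9.9396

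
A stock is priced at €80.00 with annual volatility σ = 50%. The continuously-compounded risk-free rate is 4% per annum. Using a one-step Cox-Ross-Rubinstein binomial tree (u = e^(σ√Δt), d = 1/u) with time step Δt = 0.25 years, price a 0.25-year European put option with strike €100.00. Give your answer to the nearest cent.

CRR parameters: u = e^(σ√Δt) = e^(0.5·√0.25) = 1.2840, d = 1/u = 0.7788
Per-period rate: rΔt = 0.04·0.25 = 0.01, so R = e^0.01 = 1.0101
Risk-neutral probability p = (e^0.01 − 0.7788)/(1.2840 − 0.7788) = 0.2312/0.5052 = 0.4577
Terminal stock prices: S_u = 102.7, S_d = 62.3
Terminal payoffs (K − S): max(-2.722, 0) = 0, max(37.7, 0) = 37.7
Node 0 (S = 80): V_0 = e^(−0.01)·[0.4577·0.0000 + 0.5423·37.6959] = 20.2385

€20.24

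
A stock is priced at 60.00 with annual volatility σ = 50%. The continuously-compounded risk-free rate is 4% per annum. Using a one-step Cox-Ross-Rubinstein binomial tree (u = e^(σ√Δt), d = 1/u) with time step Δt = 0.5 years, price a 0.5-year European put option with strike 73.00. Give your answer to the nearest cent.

16.93

CRR parameters: u = e^(σ√Δt) = e^(0.5·√0.5) = 1.4241, d = 1/u = 0.7022
Per-period rate: rΔt = 0.04·0.5 = 0.02, so R = e^0.02 = 1.0202
Risk-neutral probability p = (e^0.02 − 0.7022)/(1.4241 − 0.7022) = 0.3180/0.7219 = 0.4405
Terminal stock prices: S_u = 85.45, S_d = 42.13
Terminal payoffs (K − S): max(-12.45, 0) = 0, max(30.87, 0) = 30.87
Node 0 (S = 60): V_0 = e^(−0.02)·[0.4405·0.0000 + 0.5595·30.8687] = 16.9289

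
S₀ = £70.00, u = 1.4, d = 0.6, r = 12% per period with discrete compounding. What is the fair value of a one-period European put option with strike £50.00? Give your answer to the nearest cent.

Risk-neutral probability p = (1 + 0.12 − 0.6)/(1.4 − 0.6) = 0.5200/0.8000 = 0.6500
Terminal stock prices: S_u = 98, S_d = 42
Terminal payoffs (K − S): max(-48, 0) = 0, max(8, 0) = 8
Node 0 (S = 70): V_0 = 1/1.12·[0.6500·0.0000 + 0.3500·8.0000] = 2.5000

£2.50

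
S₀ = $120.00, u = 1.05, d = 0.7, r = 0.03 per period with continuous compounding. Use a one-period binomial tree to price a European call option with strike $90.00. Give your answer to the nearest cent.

$32.99

Risk-neutral probability p = (e^0.03 − 0.7)/(1.05 − 0.7) = 0.3305/0.3500 = 0.9442
Terminal stock prices: S_u = 126, S_d = 84
Terminal payoffs (S − K): max(36, 0) = 36, max(-6, 0) = 0
Node 0 (S = 120): V_0 = e^(−0.03)·[0.9442·36.0000 + 0.0558·0.0000] = 32.9851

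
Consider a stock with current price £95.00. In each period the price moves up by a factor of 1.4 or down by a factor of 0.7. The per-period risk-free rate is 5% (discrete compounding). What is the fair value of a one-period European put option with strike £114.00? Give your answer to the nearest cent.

£22.62

Risk-neutral probability p = (1 + 0.05 − 0.7)/(1.4 − 0.7) = 0.3500/0.7000 = 0.5000
Terminal stock prices: S_u = 133, S_d = 66.5
Terminal payoffs (K − S): max(-19, 0) = 0, max(47.5, 0) = 47.5
Node 0 (S = 95): V_0 = 1/1.05·[0.5000·0.0000 + 0.5000·47.5000] = 22.6190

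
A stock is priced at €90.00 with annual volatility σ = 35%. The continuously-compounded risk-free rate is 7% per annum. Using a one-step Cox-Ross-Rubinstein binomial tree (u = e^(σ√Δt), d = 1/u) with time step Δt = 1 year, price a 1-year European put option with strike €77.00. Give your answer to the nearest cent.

CRR parameters: u = e^(σ√Δt) = e^(0.35·√1) = 1.4191, d = 1/u = 0.7047
Per-period rate: rΔt = 0.07·1 = 0.07, so R = e^0.07 = 1.0725
Risk-neutral probability p = (e^0.07 − 0.7047)/(1.4191 − 0.7047) = 0.3678/0.7144 = 0.5149
Terminal stock prices: S_u = 127.7, S_d = 63.42
Terminal payoffs (K − S): max(-50.72, 0) = 0, max(13.58, 0) = 13.58
Node 0 (S = 90): V_0 = e^(−0.07)·[0.5149·0.0000 + 0.4851·13.5781] = 6.1417

€6.14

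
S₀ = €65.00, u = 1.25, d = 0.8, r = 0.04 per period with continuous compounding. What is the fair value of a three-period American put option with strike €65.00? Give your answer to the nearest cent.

Risk-neutral probability p = (e^0.04 − 0.8)/(1.25 − 0.8) = 0.2408/0.4500 = 0.5351
Terminal stock prices: S_uuu = 127, S_uud = 81.25, S_udd = 52, S_ddd = 33.28
Terminal payoffs (K − S): max(-61.95, 0) = 0, max(-16.25, 0) = 0, max(13, 0) = 13, max(31.72, 0) = 31.72
Node uu (S = 101.6): continuation = e^(−0.04)·[0.5351·0.0000 + 0.4649·0.0000] = 0.0000; exercise value = 0.0000 ≤ continuation, so V_uu = 0.0000
Node ud (S = 65): continuation = e^(−0.04)·[0.5351·0.0000 + 0.4649·13.0000] = 5.8063; exercise value = 0.0000 ≤ continuation, so V_ud = 5.8063
Node dd (S = 41.6): continuation = e^(−0.04)·[0.5351·13.0000 + 0.4649·31.7200] = 20.8513; exercise value = 23.4000 > continuation, so V_dd = 23.4000 (exercise)
Node u (S = 81.25): continuation = e^(−0.04)·[0.5351·0.0000 + 0.4649·5.8063] = 2.5933; exercise value = 0.0000 ≤ continuation, so V_u = 2.5933
Node d (S = 52): continuation = e^(−0.04)·[0.5351·5.8063 + 0.4649·23.4000] = 13.4366; exercise value = 13.0000 ≤ continuation, so V_d = 13.4366
Node 0 (S = 65): continuation = e^(−0.04)·[0.5351·2.5933 + 0.4649·13.4366] = 7.3347; exercise value = 0.0000 ≤ continuation, so V_0 = 7.3347

€7.33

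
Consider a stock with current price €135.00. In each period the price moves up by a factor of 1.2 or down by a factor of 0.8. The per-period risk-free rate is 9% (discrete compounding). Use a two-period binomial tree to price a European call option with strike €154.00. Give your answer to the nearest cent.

Risk-neutral probability p = (1 + 0.09 − 0.8)/(1.2 − 0.8) = 0.2900/0.4000 = 0.7250
Terminal stock prices: S_uu = 194.4, S_ud = 129.6, S_dd = 86.4
Terminal payoffs (S − K): max(40.4, 0) = 40.4, max(-24.4, 0) = 0, max(-67.6, 0) = 0
Node u (S = 162): V_u = 1/1.09·[0.7250·40.4000 + 0.2750·0.0000] = 26.8716
Node d (S = 108): V_d = 1/1.09·[0.7250·0.0000 + 0.2750·0.0000] = 0.0000
Node 0 (S = 135): V_0 = 1/1.09·[0.7250·26.8716 + 0.2750·0.0000] = 17.8733

€17.87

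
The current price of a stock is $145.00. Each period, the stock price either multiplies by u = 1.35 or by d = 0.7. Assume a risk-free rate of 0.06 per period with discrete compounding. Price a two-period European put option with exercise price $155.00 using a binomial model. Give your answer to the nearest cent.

Risk-neutral probability p = (1 + 0.06 − 0.7)/(1.35 − 0.7) = 0.3600/0.6500 = 0.5538
Terminal stock prices: S_uu = 264.3, S_ud = 137, S_dd = 71.05
Terminal payoffs (K − S): max(-109.3, 0) = 0, max(17.98, 0) = 17.98, max(83.95, 0) = 83.95
Node u (S = 195.8): V_u = 1/1.06·[0.5538·0.0000 + 0.4462·17.9750] = 7.5657
Node d (S = 101.5): V_d = 1/1.06·[0.5538·17.9750 + 0.4462·83.9500] = 44.7264
Node 0 (S = 145): V_0 = 1/1.06·[0.5538·7.5657 + 0.4462·44.7264] = 22.7784

$22.78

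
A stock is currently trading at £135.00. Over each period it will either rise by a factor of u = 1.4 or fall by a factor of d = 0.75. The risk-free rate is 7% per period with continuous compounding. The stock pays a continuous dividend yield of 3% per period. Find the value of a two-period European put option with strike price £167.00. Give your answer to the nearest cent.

Per-period risk-free factor R = e^0.07 = 1.0725; dividend-adjusted growth = e^(0.07−0.03) = 1.0408.
Risk-neutral probability p = (1.0408 − 0.75)/(1.4 − 0.75) = 0.2908/0.6500 = 0.4474
Terminal stock prices: S_uu = 264.6, S_ud = 141.8, S_dd = 75.94
Terminal payoffs (K − S): max(-97.6, 0) = 0, max(25.25, 0) = 25.25, max(91.06, 0) = 91.06
Node u (S = 189): V_u = e^(−0.07)·[0.4474·0.0000 + 0.5526·25.2500] = 13.0098
Node d (S = 101.2): V_d = e^(−0.07)·[0.4474·25.2500 + 0.5526·91.0625] = 57.4522
Node 0 (S = 135): V_0 = e^(−0.07)·[0.4474·13.0098 + 0.5526·57.4522] = 35.0287

£35.03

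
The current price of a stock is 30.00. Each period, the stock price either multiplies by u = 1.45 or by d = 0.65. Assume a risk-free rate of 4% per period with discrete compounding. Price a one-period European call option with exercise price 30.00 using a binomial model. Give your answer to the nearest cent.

6.33

Risk-neutral probability p = (1 + 0.04 − 0.65)/(1.45 − 0.65) = 0.3900/0.8000 = 0.4875
Terminal stock prices: S_u = 43.5, S_d = 19.5
Terminal payoffs (S − K): max(13.5, 0) = 13.5, max(-10.5, 0) = 0
Node 0 (S = 30): V_0 = 1/1.04·[0.4875·13.5000 + 0.5125·0.0000] = 6.3281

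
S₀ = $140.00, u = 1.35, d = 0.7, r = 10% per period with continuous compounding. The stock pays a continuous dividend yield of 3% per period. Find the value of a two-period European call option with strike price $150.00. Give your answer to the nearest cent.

Per-period risk-free factor R = e^0.1 = 1.1052; dividend-adjusted growth = e^(0.1−0.03) = 1.0725.
Risk-neutral probability p = (1.0725 − 0.7)/(1.35 − 0.7) = 0.3725/0.6500 = 0.5731
Terminal stock prices: S_uu = 255.2, S_ud = 132.3, S_dd = 68.6
Terminal payoffs (S − K): max(105.2, 0) = 105.2, max(-17.7, 0) = 0, max(-81.4, 0) = 0
Node u (S = 189): V_u = e^(−0.1)·[0.5731·105.1500 + 0.4269·0.0000] = 54.5258
Node d (S = 98): V_d = e^(−0.1)·[0.5731·0.0000 + 0.4269·0.0000] = 0.0000
Node 0 (S = 140): V_0 = e^(−0.1)·[0.5731·54.5258 + 0.4269·0.0000] = 28.2745

$28.27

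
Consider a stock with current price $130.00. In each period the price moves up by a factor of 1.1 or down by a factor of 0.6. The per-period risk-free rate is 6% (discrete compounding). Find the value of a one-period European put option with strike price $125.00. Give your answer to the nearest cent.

Risk-neutral probability p = (1 + 0.06 − 0.6)/(1.1 − 0.6) = 0.4600/0.5000 = 0.9200
Terminal stock prices: S_u = 143, S_d = 78
Terminal payoffs (K − S): max(-18, 0) = 0, max(47, 0) = 47
Node 0 (S = 130): V_0 = 1/1.06·[0.9200·0.0000 + 0.0800·47.0000] = 3.5472

$3.55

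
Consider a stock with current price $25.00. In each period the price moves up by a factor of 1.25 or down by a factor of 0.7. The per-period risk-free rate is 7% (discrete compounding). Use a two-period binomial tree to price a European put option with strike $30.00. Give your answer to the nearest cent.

$4.79

Risk-neutral probability p = (1 + 0.07 − 0.7)/(1.25 − 0.7) = 0.3700/0.5500 = 0.6727
Terminal stock prices: S_uu = 39.06, S_ud = 21.88, S_dd = 12.25
Terminal payoffs (K − S): max(-9.062, 0) = 0, max(8.125, 0) = 8.125, max(17.75, 0) = 17.75
Node u (S = 31.25): V_u = 1/1.07·[0.6727·0.0000 + 0.3273·8.1250] = 2.4851
Node d (S = 17.5): V_d = 1/1.07·[0.6727·8.1250 + 0.3273·17.7500] = 10.5374
Node 0 (S = 25): V_0 = 1/1.07·[0.6727·2.4851 + 0.3273·10.5374] = 4.7854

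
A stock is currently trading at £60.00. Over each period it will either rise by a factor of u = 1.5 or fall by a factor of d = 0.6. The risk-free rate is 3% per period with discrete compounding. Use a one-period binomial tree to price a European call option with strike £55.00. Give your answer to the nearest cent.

Risk-neutral probability p = (1 + 0.03 − 0.6)/(1.5 − 0.6) = 0.4300/0.9000 = 0.4778
Terminal stock prices: S_u = 90, S_d = 36
Terminal payoffs (S − K): max(35, 0) = 35, max(-19, 0) = 0
Node 0 (S = 60): V_0 = 1/1.03·[0.4778·35.0000 + 0.5222·0.0000] = 16.2352

£16.24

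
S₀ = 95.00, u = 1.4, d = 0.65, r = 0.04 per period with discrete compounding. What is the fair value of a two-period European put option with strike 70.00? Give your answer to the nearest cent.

Risk-neutral probability p = (1 + 0.04 − 0.65)/(1.4 − 0.65) = 0.3900/0.7500 = 0.5200
Terminal stock prices: S_uu = 186.2, S_ud = 86.45, S_dd = 40.14
Terminal payoffs (K − S): max(-116.2, 0) = 0, max(-16.45, 0) = 0, max(29.86, 0) = 29.86
Node u (S = 133): V_u = 1/1.04·[0.5200·0.0000 + 0.4800·0.0000] = 0.0000
Node d (S = 61.75): V_d = 1/1.04·[0.5200·0.0000 + 0.4800·29.8625] = 13.7827
Node 0 (S = 95): V_0 = 1/1.04·[0.5200·0.0000 + 0.4800·13.7827] = 6.3612

6.36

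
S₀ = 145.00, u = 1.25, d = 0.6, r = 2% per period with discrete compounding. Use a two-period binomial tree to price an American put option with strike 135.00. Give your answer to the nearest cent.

Risk-neutral probability p = (1 + 0.02 − 0.6)/(1.25 − 0.6) = 0.4200/0.6500 = 0.6462
Terminal stock prices: S_uu = 226.6, S_ud = 108.8, S_dd = 52.2
Terminal payoffs (K − S): max(-91.56, 0) = 0, max(26.25, 0) = 26.25, max(82.8, 0) = 82.8
Node u (S = 181.2): continuation = 1/1.02·[0.6462·0.0000 + 0.3538·26.2500] = 9.1063; exercise value = 0.0000 ≤ continuation, so V_u = 9.1063
Node d (S = 87): continuation = 1/1.02·[0.6462·26.2500 + 0.3538·82.8000] = 45.3529; exercise value = 48.0000 > continuation, so V_d = 48.0000 (exercise)
Node 0 (S = 145): continuation = 1/1.02·[0.6462·9.1063 + 0.3538·48.0000] = 22.4203; exercise value = 0.0000 ≤ continuation, so V_0 = 22.4203

22.42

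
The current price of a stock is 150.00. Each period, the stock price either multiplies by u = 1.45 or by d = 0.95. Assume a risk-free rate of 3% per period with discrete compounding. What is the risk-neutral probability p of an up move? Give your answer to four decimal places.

Risk-neutral probability p = (1 + 0.03 − 0.95)/(1.45 − 0.95) = 0.0800/0.5000 = 0.1600

p = 0.1600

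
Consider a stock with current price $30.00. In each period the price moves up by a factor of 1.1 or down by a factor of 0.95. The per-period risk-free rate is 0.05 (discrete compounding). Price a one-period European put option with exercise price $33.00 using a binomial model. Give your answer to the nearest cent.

$1.43

Risk-neutral probability p = (1 + 0.05 − 0.95)/(1.1 − 0.95) = 0.1000/0.1500 = 0.6667
Terminal stock prices: S_u = 33, S_d = 28.5
Terminal payoffs (K − S): max(0, 0) = 0, max(4.5, 0) = 4.5
Node 0 (S = 30): V_0 = 1/1.05·[0.6667·0.0000 + 0.3333·4.5000] = 1.4286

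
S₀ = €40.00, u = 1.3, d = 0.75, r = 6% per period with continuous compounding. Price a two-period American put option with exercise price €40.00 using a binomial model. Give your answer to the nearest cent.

€4.30

Risk-neutral probability p = (e^0.06 − 0.75)/(1.3 − 0.75) = 0.3118/0.5500 = 0.5670
Terminal stock prices: S_uu = 67.6, S_ud = 39, S_dd = 22.5
Terminal payoffs (K − S): max(-27.6, 0) = 0, max(1, 0) = 1, max(17.5, 0) = 17.5
Node u (S = 52): continuation = e^(−0.06)·[0.5670·0.0000 + 0.4330·1.0000] = 0.4078; exercise value = 0.0000 ≤ continuation, so V_u = 0.4078
Node d (S = 30): continuation = e^(−0.06)·[0.5670·1.0000 + 0.4330·17.5000] = 7.6706; exercise value = 10.0000 > continuation, so V_d = 10.0000 (exercise)
Node 0 (S = 40): continuation = e^(−0.06)·[0.5670·0.4078 + 0.4330·10.0000] = 4.2958; exercise value = 0.0000 ≤ continuation, so V_0 = 4.2958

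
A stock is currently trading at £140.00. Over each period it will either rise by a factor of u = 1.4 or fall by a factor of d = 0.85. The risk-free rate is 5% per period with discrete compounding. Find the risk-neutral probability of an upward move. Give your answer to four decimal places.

Risk-neutral probability p = (1 + 0.05 − 0.85)/(1.4 − 0.85) = 0.2000/0.5500 = 0.3636

p = 0.3636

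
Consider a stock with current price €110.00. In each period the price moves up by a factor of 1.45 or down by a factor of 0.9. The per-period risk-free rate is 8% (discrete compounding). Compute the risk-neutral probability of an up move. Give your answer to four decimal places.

Risk-neutral probability p = (1 + 0.08 − 0.9)/(1.45 − 0.9) = 0.1800/0.5500 = 0.3273

p = 0.3273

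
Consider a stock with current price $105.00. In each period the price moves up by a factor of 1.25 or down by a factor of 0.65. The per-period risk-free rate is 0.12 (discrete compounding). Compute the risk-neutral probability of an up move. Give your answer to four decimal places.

p = 0.7833

Risk-neutral probability p = (1 + 0.12 − 0.65)/(1.25 − 0.65) = 0.4700/0.6000 = 0.7833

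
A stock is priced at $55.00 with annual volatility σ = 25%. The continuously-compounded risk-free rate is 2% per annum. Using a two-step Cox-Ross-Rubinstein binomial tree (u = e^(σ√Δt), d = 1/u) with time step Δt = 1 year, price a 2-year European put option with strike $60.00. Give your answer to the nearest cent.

$9.38

CRR parameters: u = e^(σ√Δt) = e^(0.25·√1) = 1.2840, d = 1/u = 0.7788
Per-period rate: rΔt = 0.02·1 = 0.02, so R = e^0.02 = 1.0202
Risk-neutral probability p = (e^0.02 − 0.7788)/(1.2840 − 0.7788) = 0.2414/0.5052 = 0.4778
Terminal stock prices: S_uu = 90.68, S_ud = 55, S_dd = 33.36
Terminal payoffs (K − S): max(-30.68, 0) = 0, max(5, 0) = 5, max(26.64, 0) = 26.64
Node u (S = 70.62): V_u = e^(−0.02)·[0.4778·0.0000 + 0.5222·5.0000] = 2.5593
Node d (S = 42.83): V_d = e^(−0.02)·[0.4778·5.0000 + 0.5222·26.6408] = 15.9779
Node 0 (S = 55): V_0 = e^(−0.02)·[0.4778·2.5593 + 0.5222·15.9779] = 9.3769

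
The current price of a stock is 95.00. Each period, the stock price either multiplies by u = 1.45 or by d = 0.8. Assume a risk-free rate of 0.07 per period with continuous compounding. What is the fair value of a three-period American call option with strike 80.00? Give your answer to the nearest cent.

35.13

Risk-neutral probability p = (e^0.07 − 0.8)/(1.45 − 0.8) = 0.2725/0.6500 = 0.4192
Terminal stock prices: S_uuu = 289.6, S_uud = 159.8, S_udd = 88.16, S_ddd = 48.64
Terminal payoffs (S − K): max(209.6, 0) = 209.6, max(79.79, 0) = 79.79, max(8.16, 0) = 8.16, max(-31.36, 0) = 0
Node uu (S = 199.7): continuation = e^(−0.07)·[0.4192·209.6194 + 0.5808·79.7900] = 125.1460; exercise value = 119.7375 ≤ continuation, so V_uu = 125.1460
Node ud (S = 110.2): continuation = e^(−0.07)·[0.4192·79.7900 + 0.5808·8.1600] = 35.6085; exercise value = 30.2000 ≤ continuation, so V_ud = 35.6085
Node dd (S = 60.8): continuation = e^(−0.07)·[0.4192·8.1600 + 0.5808·0.0000] = 3.1897; exercise value = 0.0000 ≤ continuation, so V_dd = 3.1897
Node u (S = 137.8): continuation = e^(−0.07)·[0.4192·125.1460 + 0.5808·35.6085] = 68.2013; exercise value = 57.7500 ≤ continuation, so V_u = 68.2013
Node d (S = 76): continuation = e^(−0.07)·[0.4192·35.6085 + 0.5808·3.1897] = 15.6466; exercise value = 0.0000 ≤ continuation, so V_d = 15.6466
Node 0 (S = 95): continuation = e^(−0.07)·[0.4192·68.2013 + 0.5808·15.6466] = 35.1324; exercise value = 15.0000 ≤ continuation, so V_0 = 35.1324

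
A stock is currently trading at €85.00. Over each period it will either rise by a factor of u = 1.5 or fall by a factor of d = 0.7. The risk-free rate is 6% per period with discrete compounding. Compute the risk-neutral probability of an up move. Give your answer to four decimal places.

Risk-neutral probability p = (1 + 0.06 − 0.7)/(1.5 − 0.7) = 0.3600/0.8000 = 0.4500

p = 0.4500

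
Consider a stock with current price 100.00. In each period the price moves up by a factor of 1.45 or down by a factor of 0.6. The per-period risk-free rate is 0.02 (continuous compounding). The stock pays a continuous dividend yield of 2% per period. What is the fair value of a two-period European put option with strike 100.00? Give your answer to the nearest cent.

23.46

Per-period risk-free factor R = e^0.02 = 1.0202; dividend-adjusted growth = e^(0.02−0.02) = 1.0000.
Risk-neutral probability p = (1.0000 − 0.6)/(1.45 − 0.6) = 0.4000/0.8500 = 0.4706
Terminal stock prices: S_uu = 210.2, S_ud = 87, S_dd = 36
Terminal payoffs (K − S): max(-110.2, 0) = 0, max(13, 0) = 13, max(64, 0) = 64
Node u (S = 145): V_u = e^(−0.02)·[0.4706·0.0000 + 0.5294·13.0000] = 6.7461
Node d (S = 60): V_d = e^(−0.02)·[0.4706·13.0000 + 0.5294·64.0000] = 39.2079
Node 0 (S = 100): V_0 = e^(−0.02)·[0.4706·6.7461 + 0.5294·39.2079] = 23.4579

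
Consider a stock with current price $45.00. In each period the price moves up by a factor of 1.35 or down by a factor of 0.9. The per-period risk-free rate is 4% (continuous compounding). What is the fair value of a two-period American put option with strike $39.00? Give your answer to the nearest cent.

$1.11

Risk-neutral probability p = (e^0.04 − 0.9)/(1.35 − 0.9) = 0.1408/0.4500 = 0.3129
Terminal stock prices: S_uu = 82.01, S_ud = 54.68, S_dd = 36.45
Terminal payoffs (K − S): max(-43.01, 0) = 0, max(-15.68, 0) = 0, max(2.55, 0) = 2.55
Node u (S = 60.75): continuation = e^(−0.04)·[0.3129·0.0000 + 0.6871·0.0000] = 0.0000; exercise value = 0.0000 ≤ continuation, so V_u = 0.0000
Node d (S = 40.5): continuation = e^(−0.04)·[0.3129·0.0000 + 0.6871·2.5500] = 1.6834; exercise value = 0.0000 ≤ continuation, so V_d = 1.6834
Node 0 (S = 45): continuation = e^(−0.04)·[0.3129·0.0000 + 0.6871·1.6834] = 1.1113; exercise value = 0.0000 ≤ continuation, so V_0 = 1.1113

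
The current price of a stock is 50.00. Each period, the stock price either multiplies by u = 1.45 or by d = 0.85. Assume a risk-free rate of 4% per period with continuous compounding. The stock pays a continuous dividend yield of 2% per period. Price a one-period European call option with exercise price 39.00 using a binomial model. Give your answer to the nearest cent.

Per-period risk-free factor R = e^0.04 = 1.0408; dividend-adjusted growth = e^(0.04−0.02) = 1.0202.
Risk-neutral probability p = (1.0202 − 0.85)/(1.45 − 0.85) = 0.1702/0.6000 = 0.2837
Terminal stock prices: S_u = 72.5, S_d = 42.5
Terminal payoffs (S − K): max(33.5, 0) = 33.5, max(3.5, 0) = 3.5
Node 0 (S = 50): V_0 = e^(−0.04)·[0.2837·33.5000 + 0.7163·3.5000] = 11.5391

11.54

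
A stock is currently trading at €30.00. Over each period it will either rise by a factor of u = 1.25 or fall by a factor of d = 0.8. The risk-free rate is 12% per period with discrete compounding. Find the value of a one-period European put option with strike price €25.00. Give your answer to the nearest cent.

Risk-neutral probability p = (1 + 0.12 − 0.8)/(1.25 − 0.8) = 0.3200/0.4500 = 0.7111
Terminal stock prices: S_u = 37.5, S_d = 24
Terminal payoffs (K − S): max(-12.5, 0) = 0, max(1, 0) = 1
Node 0 (S = 30): V_0 = 1/1.12·[0.7111·0.0000 + 0.2889·1.0000] = 0.2579

€0.26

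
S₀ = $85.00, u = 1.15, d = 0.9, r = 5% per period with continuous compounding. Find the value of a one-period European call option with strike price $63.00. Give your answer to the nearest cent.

$25.07

Risk-neutral probability p = (e^0.05 − 0.9)/(1.15 − 0.9) = 0.1513/0.2500 = 0.6051
Terminal stock prices: S_u = 97.75, S_d = 76.5
Terminal payoffs (S − K): max(34.75, 0) = 34.75, max(13.5, 0) = 13.5
Node 0 (S = 85): V_0 = e^(−0.05)·[0.6051·34.7500 + 0.3949·13.5000] = 25.0725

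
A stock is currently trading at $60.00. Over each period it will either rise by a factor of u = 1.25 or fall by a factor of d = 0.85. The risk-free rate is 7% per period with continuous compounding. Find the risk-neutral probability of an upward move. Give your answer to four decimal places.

Risk-neutral probability p = (e^0.07 − 0.85)/(1.25 − 0.85) = 0.2225/0.4000 = 0.5563

p = 0.5563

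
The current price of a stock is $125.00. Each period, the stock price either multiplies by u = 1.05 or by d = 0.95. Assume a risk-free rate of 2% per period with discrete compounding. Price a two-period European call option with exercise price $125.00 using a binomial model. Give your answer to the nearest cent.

Risk-neutral probability p = (1 + 0.02 − 0.95)/(1.05 − 0.95) = 0.0700/0.1000 = 0.7000
Terminal stock prices: S_uu = 137.8, S_ud = 124.7, S_dd = 112.8
Terminal payoffs (S − K): max(12.81, 0) = 12.81, max(-0.3125, 0) = 0, max(-12.19, 0) = 0
Node u (S = 131.2): V_u = 1/1.02·[0.7000·12.8125 + 0.3000·0.0000] = 8.7929
Node d (S = 118.8): V_d = 1/1.02·[0.7000·0.0000 + 0.3000·0.0000] = 0.0000
Node 0 (S = 125): V_0 = 1/1.02·[0.7000·8.7929 + 0.3000·0.0000] = 6.0343

$6.03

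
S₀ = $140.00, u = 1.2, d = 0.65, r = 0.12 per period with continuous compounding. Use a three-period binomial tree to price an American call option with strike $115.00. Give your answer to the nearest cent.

$61.28

Risk-neutral probability p = (e^0.12 − 0.65)/(1.2 − 0.65) = 0.4775/0.5500 = 0.8682
Terminal stock prices: S_uuu = 241.9, S_uud = 131, S_udd = 70.98, S_ddd = 38.45
Terminal payoffs (S − K): max(126.9, 0) = 126.9, max(16.04, 0) = 16.04, max(-44.02, 0) = 0, max(-76.55, 0) = 0
Node uu (S = 201.6): continuation = e^(−0.12)·[0.8682·126.9200 + 0.1318·16.0400] = 99.6041; exercise value = 86.6000 ≤ continuation, so V_uu = 99.6041
Node ud (S = 109.2): continuation = e^(−0.12)·[0.8682·16.0400 + 0.1318·0.0000] = 12.3509; exercise value = 0.0000 ≤ continuation, so V_ud = 12.3509
Node dd (S = 59.15): continuation = e^(−0.12)·[0.8682·0.0000 + 0.1318·0.0000] = 0.0000; exercise value = 0.0000 ≤ continuation, so V_dd = 0.0000
Node u (S = 168): continuation = e^(−0.12)·[0.8682·99.6041 + 0.1318·12.3509] = 78.1395; exercise value = 53.0000 ≤ continuation, so V_u = 78.1395
Node d (S = 91): continuation = e^(−0.12)·[0.8682·12.3509 + 0.1318·0.0000] = 9.5102; exercise value = 0.0000 ≤ continuation, so V_d = 9.5102
Node 0 (S = 140): continuation = e^(−0.12)·[0.8682·78.1395 + 0.1318·9.5102] = 61.2796; exercise value = 25.0000 ≤ continuation, so V_0 = 61.2796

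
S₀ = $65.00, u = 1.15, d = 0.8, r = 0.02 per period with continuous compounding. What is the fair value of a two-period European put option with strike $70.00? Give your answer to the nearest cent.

Risk-neutral probability p = (e^0.02 − 0.8)/(1.15 − 0.8) = 0.2202/0.3500 = 0.6291
Terminal stock prices: S_uu = 85.96, S_ud = 59.8, S_dd = 41.6
Terminal payoffs (K − S): max(-15.96, 0) = 0, max(10.2, 0) = 10.2, max(28.4, 0) = 28.4
Node u (S = 74.75): V_u = e^(−0.02)·[0.6291·0.0000 + 0.3709·10.2000] = 3.7078
Node d (S = 52): V_d = e^(−0.02)·[0.6291·10.2000 + 0.3709·28.4000] = 16.6139
Node 0 (S = 65): V_0 = e^(−0.02)·[0.6291·3.7078 + 0.3709·16.6139] = 8.3259

$8.33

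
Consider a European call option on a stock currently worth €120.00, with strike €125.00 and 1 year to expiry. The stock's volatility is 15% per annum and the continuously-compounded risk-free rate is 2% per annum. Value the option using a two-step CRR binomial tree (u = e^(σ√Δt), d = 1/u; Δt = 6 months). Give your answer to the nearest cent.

€6.21

CRR parameters: u = e^(σ√Δt) = e^(0.15·√0.5) = 1.1119, d = 1/u = 0.8994
Per-period rate: rΔt = 0.02·0.5 = 0.01, so R = e^0.01 = 1.0101
Risk-neutral probability p = (e^0.01 − 0.8994)/(1.1119 − 0.8994) = 0.1107/0.2125 = 0.5208
Terminal stock prices: S_uu = 148.4, S_ud = 120, S_dd = 97.06
Terminal payoffs (S − K): max(23.36, 0) = 23.36, max(-5, 0) = 0, max(-27.94, 0) = 0
Node u (S = 133.4): V_u = e^(−0.01)·[0.5208·23.3573 + 0.4792·0.0000] = 12.0434
Node d (S = 107.9): V_d = e^(−0.01)·[0.5208·0.0000 + 0.4792·0.0000] = 0.0000
Node 0 (S = 120): V_0 = e^(−0.01)·[0.5208·12.0434 + 0.4792·0.0000] = 6.2097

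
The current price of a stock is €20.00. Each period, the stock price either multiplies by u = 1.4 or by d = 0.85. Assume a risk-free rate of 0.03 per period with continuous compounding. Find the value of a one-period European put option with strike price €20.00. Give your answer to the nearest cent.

Risk-neutral probability p = (e^0.03 − 0.85)/(1.4 − 0.85) = 0.1805/0.5500 = 0.3281
Terminal stock prices: S_u = 28, S_d = 17
Terminal payoffs (K − S): max(-8, 0) = 0, max(3, 0) = 3
Node 0 (S = 20): V_0 = e^(−0.03)·[0.3281·0.0000 + 0.6719·3.0000] = 1.9561

€1.96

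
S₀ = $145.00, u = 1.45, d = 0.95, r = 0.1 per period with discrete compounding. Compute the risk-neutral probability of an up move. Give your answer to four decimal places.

p = 0.3000

Risk-neutral probability p = (1 + 0.1 − 0.95)/(1.45 − 0.95) = 0.1500/0.5000 = 0.3000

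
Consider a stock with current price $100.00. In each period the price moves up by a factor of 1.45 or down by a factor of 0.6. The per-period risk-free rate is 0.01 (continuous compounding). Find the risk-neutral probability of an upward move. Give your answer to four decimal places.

Risk-neutral probability p = (e^0.01 − 0.6)/(1.45 − 0.6) = 0.4101/0.8500 = 0.4824

p = 0.4824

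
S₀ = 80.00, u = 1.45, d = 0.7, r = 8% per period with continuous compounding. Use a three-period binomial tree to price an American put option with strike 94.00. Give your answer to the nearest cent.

Risk-neutral probability p = (e^0.08 − 0.7)/(1.45 − 0.7) = 0.3833/0.7500 = 0.5110
Terminal stock prices: S_uuu = 243.9, S_uud = 117.7, S_udd = 56.84, S_ddd = 27.44
Terminal payoffs (K − S): max(-149.9, 0) = 0, max(-23.74, 0) = 0, max(37.16, 0) = 37.16, max(66.56, 0) = 66.56
Node uu (S = 168.2): continuation = e^(−0.08)·[0.5110·0.0000 + 0.4890·0.0000] = 0.0000; exercise value = 0.0000 ≤ continuation, so V_uu = 0.0000
Node ud (S = 81.2): continuation = e^(−0.08)·[0.5110·0.0000 + 0.4890·37.1600] = 16.7725; exercise value = 12.8000 ≤ continuation, so V_ud = 16.7725
Node dd (S = 39.2): continuation = e^(−0.08)·[0.5110·37.1600 + 0.4890·66.5600] = 47.5729; exercise value = 54.8000 > continuation, so V_dd = 54.8000 (exercise)
Node u (S = 116): continuation = e^(−0.08)·[0.5110·0.0000 + 0.4890·16.7725] = 7.5704; exercise value = 0.0000 ≤ continuation, so V_u = 7.5704
Node d (S = 56): continuation = e^(−0.08)·[0.5110·16.7725 + 0.4890·54.8000] = 32.6470; exercise value = 38.0000 > continuation, so V_d = 38.0000 (exercise)
Node 0 (S = 80): continuation = e^(−0.08)·[0.5110·7.5704 + 0.4890·38.0000] = 20.7230; exercise value = 14.0000 ≤ continuation, so V_0 = 20.7230

20.72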